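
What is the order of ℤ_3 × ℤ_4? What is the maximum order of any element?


|ℤ_3 × ℤ_4| = 3 × 4 = 12
Max element order = lcm(3,4) = 12
Cyclic? Yes (gcd=1)

|ℤ_3×ℤ_4| = 12, max element order = 12


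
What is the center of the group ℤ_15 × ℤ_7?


Z(G) = {g ∈ G | gx = xg for all x ∈ G}
Direct product of abelian groups is abelian, so Z(G) = G

Z(ℤ_15 × ℤ_7) = ℤ_15 × ℤ_7


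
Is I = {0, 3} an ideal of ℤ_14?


Check ideal conditions for I = {0, 3} in ℤ_14:
(1) I is an additive subgroup? No
(2) For r ∈ ℤ_14 and a ∈ I: r·a ∈ I? No  [counterexample: r=2, a=3, r·a mod 14 = 6 ∉ I]

No, I is not an ideal of ℤ_14


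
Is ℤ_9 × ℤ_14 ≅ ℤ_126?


Comparing ℤ_9 × ℤ_14 and ℤ_126:
gcd(9,14) = 1, so ℤ_9 × ℤ_14 ≅ ℤ_126 (CRT)

Yes, ℤ_9 × ℤ_14 ≅ ℤ_126


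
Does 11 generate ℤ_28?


g generates ℤ_n iff gcd(g, n) = 1
gcd(11, 28) = 1
Since gcd = 1, 11 is a generator.

Yes, 11 generates ℤ_28


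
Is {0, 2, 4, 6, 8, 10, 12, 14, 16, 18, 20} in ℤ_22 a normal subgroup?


H = {0, 2, 4, 6, 8, 10, 12, 14, 16, 18, 20} in ℤ_22
ℤ_22 is abelian; every subgroup of an abelian group is normal

Yes, normal subgroup


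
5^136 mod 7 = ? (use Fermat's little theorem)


Fermat's little theorem: if p is prime and gcd(a,p)=1, then a^(p-1) ≡ 1 (mod p)
p = 7 is prime, gcd(5,7) = 1
Reduce exponent: 136 mod 6 = 4
So 5^136 ≡ 5^4 (mod 7)
5^4 mod 7 = 2

5^136 ≡ 2 (mod 7)


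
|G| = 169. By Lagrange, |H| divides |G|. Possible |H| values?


Lagrange's theorem: |H| divides |G|
|G| = 169
Divisors of 169: 1, 13, 169

Possible subgroup orders: {1, 13, 169}


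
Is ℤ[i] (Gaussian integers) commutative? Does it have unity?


ℤ[i] is a commutative integral domain with unity 1 (in fact a Euclidean domain)
Commutative: Yes
Integral domain: Yes
Has unity: Yes

ℤ[i] (Gaussian integers): Commutative=Yes, Unity=Yes


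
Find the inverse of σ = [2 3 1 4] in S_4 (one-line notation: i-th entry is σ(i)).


To find σ⁻¹, swap domain and range:
σ(1) = 2 → σ⁻¹(2) = 1
σ(2) = 3 → σ⁻¹(3) = 2
σ(3) = 1 → σ⁻¹(1) = 3
σ(4) = 4 → σ⁻¹(4) = 4

σ⁻¹ = [3 1 2 4]


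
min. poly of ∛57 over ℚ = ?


∛57 satisfies x³ - 57 = 0, irreducible over ℚ (no rational root; 57 is not a perfect cube)

Minimal polynomial: x³ - 57


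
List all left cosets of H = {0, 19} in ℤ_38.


H = {0, 19}, |H| = 2
Number of cosets = |G|/|H| = 38/2 = 19
0 + H = {0, 19}
1 + H = {1, 20}
2 + H = {2, 21}
3 + H = {3, 22}
4 + H = {4, 23}
5 + H = {5, 24}
6 + H = {6, 25}
7 + H = {7, 26}
8 + H = {8, 27}
9 + H = {9, 28}
10 + H = {10, 29}
11 + H = {11, 30}
12 + H = {12, 31}
13 + H = {13, 32}
14 + H = {14, 33}
15 + H = {15, 34}
16 + H = {16, 35}
17 + H = {17, 36}
18 + H = {18, 37}

Cosets: 0+H={0,19}; 1+H={1,20}; 2+H={2,21}; 3+H={3,22}; 4+H={4,23}; 5+H={5,24}; 6+H={6,25}; 7+H={7,26}; 8+H={8,27}; 9+H={9,28}; 10+H={10,29}; 11+H={11,30}; 12+H={12,31}; 13+H={13,32}; 14+H={14,33}; 15+H={15,34}; 16+H={16,35}; 17+H={17,36}; 18+H={18,37}


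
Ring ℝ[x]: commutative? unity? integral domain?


Polynomial ring over ℝ (an integral domain) is a commutative integral domain with unity 1
Commutative: Yes
Integral domain: Yes
Has unity: Yes

ℝ[x]: Commutative=Yes, Unity=Yes


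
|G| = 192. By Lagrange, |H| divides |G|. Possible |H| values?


Lagrange's theorem: |H| divides |G|
|G| = 192
Divisors of 192: 1, 2, 3, 4, 6, 8, 12, 16, 24, 32, 48, 64, 96, 192

Possible subgroup orders: {1, 2, 3, 4, 6, 8, 12, 16, 24, 32, 48, 64, 96, 192}


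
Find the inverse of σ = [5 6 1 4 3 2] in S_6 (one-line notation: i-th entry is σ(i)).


To find σ⁻¹, swap domain and range:
σ(1) = 5 → σ⁻¹(5) = 1
σ(2) = 6 → σ⁻¹(6) = 2
σ(3) = 1 → σ⁻¹(1) = 3
σ(4) = 4 → σ⁻¹(4) = 4
σ(5) = 3 → σ⁻¹(3) = 5
σ(6) = 2 → σ⁻¹(2) = 6

σ⁻¹ = [3 6 5 4 1 2]


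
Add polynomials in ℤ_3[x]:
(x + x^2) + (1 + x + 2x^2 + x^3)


Add coefficients mod 3:
x^0: 0 + 1 = 1 (mod 3)
x^1: 1 + 1 = 2 (mod 3)
x^2: 1 + 2 = 0 (mod 3)
x^3: 0 + 1 = 1 (mod 3)
Result: 1 + 2x + x^3

f + g = 1 + 2x + x^3


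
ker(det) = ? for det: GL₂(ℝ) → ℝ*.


Kernel = preimage of identity
ker(det) = {A | det(A) = 1} = SL₂(ℝ)

ker(det) = SL₂(ℝ)


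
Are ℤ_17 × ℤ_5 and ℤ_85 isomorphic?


Comparing ℤ_17 × ℤ_5 and ℤ_85:
gcd(17,5) = 1, so ℤ_17 × ℤ_5 ≅ ℤ_85 (CRT)

Yes, ℤ_17 × ℤ_5 ≅ ℤ_85


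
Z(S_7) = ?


Z(G) = {g ∈ G | gx = xg for all x ∈ G}
S_n is non-abelian for n ≥ 3; Z(S_7) is trivial

Z(S_7) = {e}


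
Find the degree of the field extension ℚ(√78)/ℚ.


√78 has minimal polynomial x² - 78 (irreducible over ℚ since 78 is squarefree)

[ℚ(√78)/ℚ] = 2


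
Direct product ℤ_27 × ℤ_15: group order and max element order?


|ℤ_27 × ℤ_15| = 27 × 15 = 405
Max element order = lcm(27,15) = 135
Cyclic? No (gcd=3)

|ℤ_27×ℤ_15| = 405, max element order = 135


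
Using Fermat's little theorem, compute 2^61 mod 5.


Fermat's little theorem: if p is prime and gcd(a,p)=1, then a^(p-1) ≡ 1 (mod p)
p = 5 is prime, gcd(2,5) = 1
Reduce exponent: 61 mod 4 = 1
So 2^61 ≡ 2^1 (mod 5)
2^1 mod 5 = 2

2^61 ≡ 2 (mod 5)


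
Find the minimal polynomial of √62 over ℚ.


√62 satisfies x² - 62 = 0, irreducible over ℚ since 62 is squarefree

Minimal polynomial: x² - 62


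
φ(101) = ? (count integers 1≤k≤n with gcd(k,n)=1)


Factor n: 101 = 101
φ(n) = n · ∏(1 - 1/p) over distinct primes p | n
φ(101) = 101 · (1 - 1/101) = 100

φ(101) = 100


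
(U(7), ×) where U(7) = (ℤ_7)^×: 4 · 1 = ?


Operation: multiplication mod 7
4 · 1 = (a × b) mod 7 with a = 4, b = 1

4 · 1 = 4


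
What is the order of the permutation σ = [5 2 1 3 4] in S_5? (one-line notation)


Cycle decomposition: (1 5 4 3)
Cycle lengths: 4
Order = lcm(4) = 4

ord(σ) = 4


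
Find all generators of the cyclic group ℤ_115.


g generates ℤ_n iff gcd(g,n) = 1
Prime factors of 115: 5, 23
Generators are g ∈ {1,...,114} not divisible by any of these primes.
Generators: {1, 2, 3, 4, 6, 7, 8, 9, 11, 12, 13, 14, 16, 17, 18, 19, 21, 22, 24, 26, 27, 28, 29, 31, 32, 33, 34, 36, 37, 38, 39, 41, 42, 43, 44, 47, 48, 49, 51, 52, 53, 54, 56, 57, 58, 59, 61, 62, 63, 64, 66, 67, 68, 71, 72, 73, 74, 76, 77, 78, 79, 81, 82, 83, 84, 86, 87, 88, 89, 91, 93, 94, 96, 97, 98, 99, 101, 102, 103, 104, 106, 107, 108, 109, 111, 112, 113, 114}
Number of generators = φ(115) = 88

Generators of ℤ_115 = {1, 2, 3, 4, 6, 7, 8, 9, 11, 12, 13, 14, 16, 17, 18, 19, 21, 22, 24, 26, 27, 28, 29, 31, 32, 33, 34, 36, 37, 38, 39, 41, 42, 43, 44, 47, 48, 49, 51, 52, 53, 54, 56, 57, 58, 59, 61, 62, 63, 64, 66, 67, 68, 71, 72, 73, 74, 76, 77, 78, 79, 81, 82, 83, 84, 86, 87, 88, 89, 91, 93, 94, 96, 97, 98, 99, 101, 102, 103, 104, 106, 107, 108, 109, 111, 112, 113, 114}


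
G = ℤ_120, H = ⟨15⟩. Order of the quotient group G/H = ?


|⟨15⟩| = n / gcd(15, 120) = 120 / 15 = 8
H is normal (ℤ_120 is abelian).
|G/H| = |G| / |H| = 120 / 8 = 15

|G/H| = 15


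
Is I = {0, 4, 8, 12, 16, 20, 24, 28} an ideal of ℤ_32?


Check ideal conditions for I = {0, 4, 8, 12, 16, 20, 24, 28} in ℤ_32:
(1) I is an additive subgroup? Yes
(2) For r ∈ ℤ_32 and a ∈ I: r·a ∈ I? Yes

Yes, I is an ideal of ℤ_32


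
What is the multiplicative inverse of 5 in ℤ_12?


Use the extended Euclidean algorithm to write 1 = 5·s + 12·t; then s mod 12 is the inverse.
Euclidean algorithm:
  5 = 0·12 + 5
  12 = 2·5 + 2
  5 = 2·2 + 1
  2 = 2·1 + 0
gcd(5,12) = 1
Back-substitution gives: 5·(5) + 12·(-2) = 1
So 5⁻¹ ≡ 5 ≡ 5 (mod 12)
Check: 5 × 5 = 25 ≡ 1 (mod 12) ✓

5⁻¹ ≡ 5 (mod 12)


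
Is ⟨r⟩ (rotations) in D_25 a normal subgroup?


H = ⟨r⟩ (rotations) in D_25
The rotation subgroup ⟨r⟩ has index 2 in D_25, so it is normal

Yes, normal subgroup


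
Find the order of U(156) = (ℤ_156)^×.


U(n) is the group of units mod n; |U(n)| = φ(n)
|U(156)| = φ(156) = 48

|U(156) = (ℤ_156)^×| = 48


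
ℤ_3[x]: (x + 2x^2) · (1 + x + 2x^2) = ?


Expand and collect like terms; reduce coefficients mod 3:
x^0: 0·1 = 0 ≡ 0 (mod 3)
x^1: 0·1 + 1·1 = 1 ≡ 1 (mod 3)
x^2: 0·2 + 1·1 + 2·1 = 3 ≡ 0 (mod 3)
x^3: 1·2 + 2·1 = 4 ≡ 1 (mod 3)
x^4: 2·2 = 4 ≡ 1 (mod 3)
Result: x + x^3 + x^4

f · g = x + x^3 + x^4


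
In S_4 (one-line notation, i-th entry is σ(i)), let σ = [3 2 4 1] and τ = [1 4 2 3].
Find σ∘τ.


σ∘τ: apply τ first, then σ
1 →τ 1 →σ 3
2 →τ 4 →σ 1
3 →τ 2 →σ 2
4 →τ 3 →σ 4

σ∘τ = [3 1 2 4]


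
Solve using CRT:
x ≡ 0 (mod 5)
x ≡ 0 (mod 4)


m₁ = 5, m₂ = 4, gcd = 1, so CRT applies. M = m₁·m₂ = 20
Let M₁ = M/m₁ = 4, M₂ = M/m₂ = 5
Find y₁ ≡ M₁⁻¹ (mod m₁): 4⁻¹ ≡ 4 (mod 5)
Find y₂ ≡ M₂⁻¹ (mod m₂): 5⁻¹ ≡ 1 (mod 4)
x = a₁·M₁·y₁ + a₂·M₂·y₂ = 0·4·4 + 0·5·1 = 0
Reduce mod 20: x ≡ 0
Check: 0 mod 5 = 0 ✓, 0 mod 4 = 0 ✓

x ≡ 0 (mod 20)


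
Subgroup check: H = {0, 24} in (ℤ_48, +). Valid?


Subgroup test for H = {0, 24} in (ℤ_48, +):
(1) 0 ∈ H? Yes
(2) Closure: for all a,b ∈ H, (a+b) mod 48 ∈ H? Yes
(3) Inverses: for all a ∈ H, -a mod 48 ∈ H? Yes

Yes, H is a subgroup of ℤ_48


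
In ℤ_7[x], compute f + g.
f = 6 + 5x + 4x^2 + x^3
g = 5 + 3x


Add coefficients mod 7:
x^0: 6 + 5 = 4 (mod 7)
x^1: 5 + 3 = 1 (mod 7)
x^2: 4 + 0 = 4 (mod 7)
x^3: 1 + 0 = 1 (mod 7)
Result: 4 + x + 4x^2 + x^3

f + g = 4 + x + 4x^2 + x^3


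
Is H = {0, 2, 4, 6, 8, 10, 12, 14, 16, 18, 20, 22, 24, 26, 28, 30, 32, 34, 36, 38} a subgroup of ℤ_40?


Subgroup test for H = {0, 2, 4, 6, 8, 10, 12, 14, 16, 18, 20, 22, 24, 26, 28, 30, 32, 34, 36, 38} in (ℤ_40, +):
(1) 0 ∈ H? Yes
(2) Closure: for all a,b ∈ H, (a+b) mod 40 ∈ H? Yes
(3) Inverses: for all a ∈ H, -a mod 40 ∈ H? Yes

Yes, H is a subgroup of ℤ_40


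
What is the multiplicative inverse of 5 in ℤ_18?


Use the extended Euclidean algorithm to write 1 = 5·s + 18·t; then s mod 18 is the inverse.
Euclidean algorithm:
  5 = 0·18 + 5
  18 = 3·5 + 3
  5 = 1·3 + 2
  3 = 1·2 + 1
  2 = 2·1 + 0
gcd(5,18) = 1
Back-substitution gives: 5·(-7) + 18·(2) = 1
So 5⁻¹ ≡ -7 ≡ 11 (mod 18)
Check: 5 × 11 = 55 ≡ 1 (mod 18) ✓

5⁻¹ ≡ 11 (mod 18)


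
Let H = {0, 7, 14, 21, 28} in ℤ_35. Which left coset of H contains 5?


5 + H = {5 + h (mod 35) : h ∈ H}
5+0=5, 5+7=12, 5+14=19, 5+21=26, 5+28=33

5 + H = {5, 12, 19, 26, 33}


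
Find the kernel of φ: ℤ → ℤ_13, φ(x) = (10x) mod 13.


Kernel = preimage of identity
ker(φ) = {x ∈ ℤ : 10x ≡ 0 (mod 13)}. gcd(10,13) = 1, so 10x ≡ 0 (mod 13) ⟺ x ≡ 0 (mod 13/1 = 13). Hence ker(φ) = 13ℤ

ker(φ) = 13ℤ


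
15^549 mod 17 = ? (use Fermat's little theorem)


Fermat's little theorem: if p is prime and gcd(a,p)=1, then a^(p-1) ≡ 1 (mod p)
p = 17 is prime, gcd(15,17) = 1
Reduce exponent: 549 mod 16 = 5
So 15^549 ≡ 15^5 (mod 17)
15^5 mod 17 = 2

15^549 ≡ 2 (mod 17)


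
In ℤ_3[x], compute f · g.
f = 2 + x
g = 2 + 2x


Expand and collect like terms; reduce coefficients mod 3:
x^0: 2·2 = 4 ≡ 1 (mod 3)
x^1: 2·2 + 1·2 = 6 ≡ 0 (mod 3)
x^2: 1·2 = 2 ≡ 2 (mod 3)
Result: 1 + 2x^2

f · g = 1 + 2x^2


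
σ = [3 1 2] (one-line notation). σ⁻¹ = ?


To find σ⁻¹, swap domain and range:
σ(1) = 3 → σ⁻¹(3) = 1
σ(2) = 1 → σ⁻¹(1) = 2
σ(3) = 2 → σ⁻¹(2) = 3

σ⁻¹ = [2 3 1]


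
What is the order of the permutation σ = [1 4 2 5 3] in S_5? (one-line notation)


Cycle decomposition: (2 4 5 3)
Cycle lengths: 4
Order = lcm(4) = 4

ord(σ) = 4


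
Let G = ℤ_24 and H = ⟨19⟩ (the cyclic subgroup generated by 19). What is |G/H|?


|⟨19⟩| = n / gcd(19, 24) = 24 / 1 = 24
H is normal (ℤ_24 is abelian).
|G/H| = |G| / |H| = 24 / 24 = 1

|G/H| = 1


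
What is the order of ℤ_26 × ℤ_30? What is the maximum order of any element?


|ℤ_26 × ℤ_30| = 26 × 30 = 780
Max element order = lcm(26,30) = 390
Cyclic? No (gcd=2)

|ℤ_26×ℤ_30| = 780, max element order = 390


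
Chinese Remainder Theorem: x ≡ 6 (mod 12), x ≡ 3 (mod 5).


m₁ = 12, m₂ = 5, gcd = 1, so CRT applies. M = m₁·m₂ = 60
Let M₁ = M/m₁ = 5, M₂ = M/m₂ = 12
Find y₁ ≡ M₁⁻¹ (mod m₁): 5⁻¹ ≡ 5 (mod 12)
Find y₂ ≡ M₂⁻¹ (mod m₂): 12⁻¹ ≡ 3 (mod 5)
x = a₁·M₁·y₁ + a₂·M₂·y₂ = 6·5·5 + 3·12·3 = 258
Reduce mod 60: x ≡ 18
Check: 18 mod 12 = 6 ✓, 18 mod 5 = 3 ✓

x ≡ 18 (mod 60)


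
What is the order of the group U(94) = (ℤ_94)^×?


U(n) is the group of units mod n; |U(n)| = φ(n)
|U(94)| = φ(94) = 46

|U(94) = (ℤ_94)^×| = 46


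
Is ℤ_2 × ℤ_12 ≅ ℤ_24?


Comparing ℤ_2 × ℤ_12 and ℤ_24:
gcd(2,12) = 2 ≠ 1. Max element order in ℤ_2×ℤ_12 is lcm(2,12) = 12 < 24, so it has no element of order 24

No, ℤ_2 × ℤ_12 ≇ ℤ_24


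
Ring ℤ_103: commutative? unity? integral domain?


ℤ_103 is a commutative ring with unity 1; 103 is prime, so ℤ_103 is a field (hence an integral domain)
Commutative: Yes
Integral domain: Yes
Has unity: Yes

ℤ_103: Commutative=Yes, Unity=Yes


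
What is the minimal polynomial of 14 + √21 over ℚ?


Let α = 14 + √21. Then α - 14 = √21, so (α - 14)² = 21, giving α² - 28α + 175 = 0. Degree 2 and α ∉ ℚ, so this is the minimal polynomial.

Minimal polynomial: x² - 28x + 175


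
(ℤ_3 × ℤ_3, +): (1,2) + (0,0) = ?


Operation: componentwise addition mod (3, 3)
(1,2) + (0,0) = ((a₁+b₁) mod 3, (a₂+b₂) mod 3) with a = (1,2), b = (0,0)

(1,2) + (0,0) = (1,2)


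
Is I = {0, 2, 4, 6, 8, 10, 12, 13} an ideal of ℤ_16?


Check ideal conditions for I = {0, 2, 4, 6, 8, 10, 12, 13} in ℤ_16:
(1) I is an additive subgroup? No
(2) For r ∈ ℤ_16 and a ∈ I: r·a ∈ I? No  [counterexample: r=3, a=10, r·a mod 16 = 14 ∉ I]

No, I is not an ideal of ℤ_16


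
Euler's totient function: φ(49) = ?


Factor n: 49 = 7^2
φ(n) = n · ∏(1 - 1/p) over distinct primes p | n
φ(49) = 49 · (1 - 1/7) = 42

φ(49) = 42


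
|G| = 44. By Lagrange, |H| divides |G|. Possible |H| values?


Lagrange's theorem: |H| divides |G|
|G| = 44
Divisors of 44: 1, 2, 4, 11, 22, 44

Possible subgroup orders: {1, 2, 4, 11, 22, 44}


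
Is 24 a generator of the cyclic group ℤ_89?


g generates ℤ_n iff gcd(g, n) = 1
gcd(24, 89) = 1
Since gcd = 1, 24 is a generator.

Yes, 24 generates ℤ_89


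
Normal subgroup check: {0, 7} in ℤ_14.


H = {0, 7} in ℤ_14
ℤ_14 is abelian; every subgroup of an abelian group is normal

Yes, normal subgroup


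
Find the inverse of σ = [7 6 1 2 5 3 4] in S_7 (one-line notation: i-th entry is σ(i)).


To find σ⁻¹, swap domain and range:
σ(1) = 7 → σ⁻¹(7) = 1
σ(2) = 6 → σ⁻¹(6) = 2
σ(3) = 1 → σ⁻¹(1) = 3
σ(4) = 2 → σ⁻¹(2) = 4
σ(5) = 5 → σ⁻¹(5) = 5
σ(6) = 3 → σ⁻¹(3) = 6
σ(7) = 4 → σ⁻¹(4) = 7

σ⁻¹ = [3 4 6 7 5 2 1]


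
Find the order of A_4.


|A_n| = n!/2 (even permutations)
|A_4| = 4!/2 = 24/2 = 12

|A_4| = 12


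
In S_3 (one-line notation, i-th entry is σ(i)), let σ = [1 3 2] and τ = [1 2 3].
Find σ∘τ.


σ∘τ: apply τ first, then σ
1 →τ 1 →σ 1
2 →τ 2 →σ 3
3 →τ 3 →σ 2

σ∘τ = [1 3 2]


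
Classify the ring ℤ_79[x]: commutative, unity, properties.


ℤ_79 is a field (n prime), so ℤ_79[x] is a commutative integral domain with unity
Commutative: Yes
Integral domain: Yes
Has unity: Yes

ℤ_79[x]: Commutative=Yes, Unity=Yes


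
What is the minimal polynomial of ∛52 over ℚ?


∛52 satisfies x³ - 52 = 0, irreducible over ℚ (no rational root; 52 is not a perfect cube)

Minimal polynomial: x³ - 52


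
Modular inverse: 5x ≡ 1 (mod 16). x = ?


Use the extended Euclidean algorithm to write 1 = 5·s + 16·t; then s mod 16 is the inverse.
Euclidean algorithm:
  5 = 0·16 + 5
  16 = 3·5 + 1
  5 = 5·1 + 0
gcd(5,16) = 1
Back-substitution gives: 5·(-3) + 16·(1) = 1
So 5⁻¹ ≡ -3 ≡ 13 (mod 16)
Check: 5 × 13 = 65 ≡ 1 (mod 16) ✓

5⁻¹ ≡ 13 (mod 16)


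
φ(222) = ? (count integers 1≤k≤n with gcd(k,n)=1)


Factor n: 222 = 2 × 3 × 37
φ(n) = n · ∏(1 - 1/p) over distinct primes p | n
φ(222) = 222 · (1 - 1/2) · (1 - 1/3) · (1 - 1/37) = 72

φ(222) = 72


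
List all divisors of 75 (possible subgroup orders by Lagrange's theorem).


Lagrange's theorem: |H| divides |G|
|G| = 75
Divisors of 75: 1, 3, 5, 15, 25, 75

Possible subgroup orders: {1, 3, 5, 15, 25, 75}


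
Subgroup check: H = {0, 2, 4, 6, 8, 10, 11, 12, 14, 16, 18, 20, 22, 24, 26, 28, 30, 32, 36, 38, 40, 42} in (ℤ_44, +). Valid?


Subgroup test for H = {0, 2, 4, 6, 8, 10, 11, 12, 14, 16, 18, 20, 22, 24, 26, 28, 30, 32, 36, 38, 40, 42} in (ℤ_44, +):
(1) 0 ∈ H? Yes
(2) Closure: for all a,b ∈ H, (a+b) mod 44 ∈ H? No  [counterexample: 2 + 11 = 13 ∉ H]
(3) Inverses: for all a ∈ H, -a mod 44 ∈ H? No

No, H is not a subgroup of ℤ_44


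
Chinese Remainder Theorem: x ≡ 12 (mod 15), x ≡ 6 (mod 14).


m₁ = 15, m₂ = 14, gcd = 1, so CRT applies. M = m₁·m₂ = 210
Let M₁ = M/m₁ = 14, M₂ = M/m₂ = 15
Find y₁ ≡ M₁⁻¹ (mod m₁): 14⁻¹ ≡ 14 (mod 15)
Find y₂ ≡ M₂⁻¹ (mod m₂): 15⁻¹ ≡ 1 (mod 14)
x = a₁·M₁·y₁ + a₂·M₂·y₂ = 12·14·14 + 6·15·1 = 2442
Reduce mod 210: x ≡ 132
Check: 132 mod 15 = 12 ✓, 132 mod 14 = 6 ✓

x ≡ 132 (mod 210)


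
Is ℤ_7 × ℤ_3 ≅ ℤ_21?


Comparing ℤ_7 × ℤ_3 and ℤ_21:
gcd(7,3) = 1, so ℤ_7 × ℤ_3 ≅ ℤ_21 (CRT)

Yes, ℤ_7 × ℤ_3 ≅ ℤ_21


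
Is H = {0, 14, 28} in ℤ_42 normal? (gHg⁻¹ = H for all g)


H = {0, 14, 28} in ℤ_42
ℤ_42 is abelian; every subgroup of an abelian group is normal

Yes, normal subgroup


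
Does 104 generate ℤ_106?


g generates ℤ_n iff gcd(g, n) = 1
gcd(104, 106) = 2
Since gcd = 2 ≠ 1, ⟨104⟩ has order 53 < 106, so 104 is not a generator.

No, 104 does not generate ℤ_106


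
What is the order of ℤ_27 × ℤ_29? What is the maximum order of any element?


|ℤ_27 × ℤ_29| = 27 × 29 = 783
Max element order = lcm(27,29) = 783
Cyclic? Yes (gcd=1)

|ℤ_27×ℤ_29| = 783, max element order = 783


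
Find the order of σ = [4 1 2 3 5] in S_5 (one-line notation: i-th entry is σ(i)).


Cycle decomposition: (1 4 3 2)
Cycle lengths: 4
Order = lcm(4) = 4

ord(σ) = 4


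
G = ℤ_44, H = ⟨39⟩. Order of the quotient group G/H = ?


|⟨39⟩| = n / gcd(39, 44) = 44 / 1 = 44
H is normal (ℤ_44 is abelian).
|G/H| = |G| / |H| = 44 / 44 = 1

|G/H| = 1


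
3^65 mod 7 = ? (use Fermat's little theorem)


Fermat's little theorem: if p is prime and gcd(a,p)=1, then a^(p-1) ≡ 1 (mod p)
p = 7 is prime, gcd(3,7) = 1
Reduce exponent: 65 mod 6 = 5
So 3^65 ≡ 3^5 (mod 7)
3^5 mod 7 = 5

3^65 ≡ 5 (mod 7)


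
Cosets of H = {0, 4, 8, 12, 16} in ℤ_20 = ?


H = {0, 4, 8, 12, 16}, |H| = 5
Number of cosets = |G|/|H| = 20/5 = 4
0 + H = {0, 4, 8, 12, 16}
1 + H = {1, 5, 9, 13, 17}
2 + H = {2, 6, 10, 14, 18}
3 + H = {3, 7, 11, 15, 19}

Cosets: 0+H={0,4,8,12,16}; 1+H={1,5,9,13,17}; 2+H={2,6,10,14,18}; 3+H={3,7,11,15,19}


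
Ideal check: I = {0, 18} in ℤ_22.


Check ideal conditions for I = {0, 18} in ℤ_22:
(1) I is an additive subgroup? No
(2) For r ∈ ℤ_22 and a ∈ I: r·a ∈ I? No  [counterexample: r=2, a=18, r·a mod 22 = 14 ∉ I]

No, I is not an ideal of ℤ_22


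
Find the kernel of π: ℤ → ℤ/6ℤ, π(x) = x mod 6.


Kernel = preimage of identity
ker(π) = multiples of 6 = 6ℤ

ker(π) = 6ℤ


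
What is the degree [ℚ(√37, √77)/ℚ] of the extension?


[ℚ(√37,√77):ℚ] = [ℚ(√37,√77):ℚ(√37)]·[ℚ(√37):ℚ] = 2·2 = 4

[ℚ(√37, √77)/ℚ] = 4


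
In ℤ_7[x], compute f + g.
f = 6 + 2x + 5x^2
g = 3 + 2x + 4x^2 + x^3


Add coefficients mod 7:
x^0: 6 + 3 = 2 (mod 7)
x^1: 2 + 2 = 4 (mod 7)
x^2: 5 + 4 = 2 (mod 7)
x^3: 0 + 1 = 1 (mod 7)
Result: 2 + 4x + 2x^2 + x^3

f + g = 2 + 4x + 2x^2 + x^3


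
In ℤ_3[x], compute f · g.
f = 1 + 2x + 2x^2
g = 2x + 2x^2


Expand and collect like terms; reduce coefficients mod 3:
x^0: 1·0 = 0 ≡ 0 (mod 3)
x^1: 1·2 + 2·0 = 2 ≡ 2 (mod 3)
x^2: 1·2 + 2·2 + 2·0 = 6 ≡ 0 (mod 3)
x^3: 2·2 + 2·2 = 8 ≡ 2 (mod 3)
x^4: 2·2 = 4 ≡ 1 (mod 3)
Result: 2x + 2x^3 + x^4

f · g = 2x + 2x^3 + x^4


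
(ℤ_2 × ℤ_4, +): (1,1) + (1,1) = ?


Operation: componentwise addition mod (2, 4)
(1,1) + (1,1) = ((a₁+b₁) mod 2, (a₂+b₂) mod 4) with a = (1,1), b = (1,1)

(1,1) + (1,1) = (0,2)


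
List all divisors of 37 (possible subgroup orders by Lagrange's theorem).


Lagrange's theorem: |H| divides |G|
|G| = 37
Divisors of 37: 1, 37

Possible subgroup orders: {1, 37}


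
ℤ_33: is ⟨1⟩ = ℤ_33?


g generates ℤ_n iff gcd(g, n) = 1
gcd(1, 33) = 1
Since gcd = 1, 1 is a generator.

Yes, 1 generates ℤ_33


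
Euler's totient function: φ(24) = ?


φ(n) = count of k ∈ {1,...,n} with gcd(k,n)=1
Coprimes to 24: {1, 5, 7, 11, 13, 17, 19, 23}
Count: 8

φ(24) = 8


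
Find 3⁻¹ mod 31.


Use the extended Euclidean algorithm to write 1 = 3·s + 31·t; then s mod 31 is the inverse.
Euclidean algorithm:
  3 = 0·31 + 3
  31 = 10·3 + 1
  3 = 3·1 + 0
gcd(3,31) = 1
Back-substitution gives: 3·(-10) + 31·(1) = 1
So 3⁻¹ ≡ -10 ≡ 21 (mod 31)
Check: 3 × 21 = 63 ≡ 1 (mod 31) ✓

3⁻¹ ≡ 21 (mod 31)


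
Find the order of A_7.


|A_n| = n!/2 (even permutations)
|A_7| = 7!/2 = 5040/2 = 2520

|A_7| = 2520


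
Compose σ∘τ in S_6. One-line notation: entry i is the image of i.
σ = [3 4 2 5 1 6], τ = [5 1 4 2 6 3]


σ∘τ: apply τ first, then σ
1 →τ 5 →σ 1
2 →τ 1 →σ 3
3 →τ 4 →σ 5
4 →τ 2 →σ 4
5 →τ 6 →σ 6
6 →τ 3 →σ 2

σ∘τ = [1 3 5 4 6 2]


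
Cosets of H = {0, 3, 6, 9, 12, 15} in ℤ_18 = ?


H = {0, 3, 6, 9, 12, 15}, |H| = 6
Number of cosets = |G|/|H| = 18/6 = 3
0 + H = {0, 3, 6, 9, 12, 15}
1 + H = {1, 4, 7, 10, 13, 16}
2 + H = {2, 5, 8, 11, 14, 17}

Cosets: 0+H={0,3,6,9,12,15}; 1+H={1,4,7,10,13,16}; 2+H={2,5,8,11,14,17}


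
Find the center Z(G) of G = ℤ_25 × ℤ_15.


Z(G) = {g ∈ G | gx = xg for all x ∈ G}
Direct product of abelian groups is abelian, so Z(G) = G

Z(ℤ_25 × ℤ_15) = ℤ_25 × ℤ_15


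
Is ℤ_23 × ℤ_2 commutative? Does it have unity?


Direct product ring; commutative with unity (1,1); but (1,0)·(0,1) = (0,0) gives zero divisors, so not an integral domain
Commutative: Yes
Integral domain: No
Has unity: Yes

ℤ_23 × ℤ_2: Commutative=Yes, Unity=Yes


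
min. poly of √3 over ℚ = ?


√3 satisfies x² - 3 = 0, irreducible over ℚ since 3 is squarefree

Minimal polynomial: x² - 3


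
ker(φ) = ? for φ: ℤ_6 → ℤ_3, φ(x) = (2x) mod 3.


Kernel = preimage of identity
ker(φ) = {x ∈ ℤ_6 : 2x ≡ 0 (mod 3)}. Since 3 | 6, φ is well-defined. The kernel is the cyclic subgroup ⟨3⟩ of ℤ_6 (order 2), i.e. {0, 3}

ker(φ) = {0, 3}


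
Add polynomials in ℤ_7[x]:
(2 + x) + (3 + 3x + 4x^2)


Add coefficients mod 7:
x^0: 2 + 3 = 5 (mod 7)
x^1: 1 + 3 = 4 (mod 7)
x^2: 0 + 4 = 4 (mod 7)
Result: 5 + 4x + 4x^2

f + g = 5 + 4x + 4x^2


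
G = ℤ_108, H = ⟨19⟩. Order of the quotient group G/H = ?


|⟨19⟩| = n / gcd(19, 108) = 108 / 1 = 108
H is normal (ℤ_108 is abelian).
|G/H| = |G| / |H| = 108 / 108 = 1

|G/H| = 1


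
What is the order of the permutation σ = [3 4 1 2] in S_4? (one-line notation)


Cycle decomposition: (1 3) (2 4)
Cycle lengths: 2, 2
Order = lcm(2, 2) = 2

ord(σ) = 2


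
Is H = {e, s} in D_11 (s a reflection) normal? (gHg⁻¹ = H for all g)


H = {e, s} in D_11 (s a reflection)
r·s·r⁻¹ = sr⁻² ≠ s for n ≥ 3, so {e, s} is not closed under conjugation

No, not a normal subgroup


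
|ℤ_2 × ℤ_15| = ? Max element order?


|ℤ_2 × ℤ_15| = 2 × 15 = 30
Max element order = lcm(2,15) = 30
Cyclic? Yes (gcd=1)

|ℤ_2×ℤ_15| = 30, max element order = 30


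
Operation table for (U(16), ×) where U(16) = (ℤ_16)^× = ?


Elements: {1, 3, 5, 7, 9, 11, 13, 15}
Operation: multiplication mod 16
Entry (a, b) = (a × b) mod 16

Cayley table:
   |  1 |  3 |  5 |  7 |  9 | 11 | 13 | 15
 1 |  1 |  3 |  5 |  7 |  9 | 11 | 13 | 15
 3 |  3 |  9 | 15 |  5 | 11 |  1 |  7 | 13
 5 |  5 | 15 |  9 |  3 | 13 |  7 |  1 | 11
 7 |  7 |  5 |  3 |  1 | 15 | 13 | 11 |  9
 9 |  9 | 11 | 13 | 15 |  1 |  3 |  5 |  7
11 | 11 |  1 |  7 | 13 |  3 |  9 | 15 |  5
13 | 13 |  7 |  1 | 11 |  5 | 15 |  9 |  3
15 | 15 | 13 | 11 |  9 |  7 |  5 |  3 |  1


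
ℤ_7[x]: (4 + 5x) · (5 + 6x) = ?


Expand and collect like terms; reduce coefficients mod 7:
x^0: 4·5 = 20 ≡ 6 (mod 7)
x^1: 4·6 + 5·5 = 49 ≡ 0 (mod 7)
x^2: 5·6 = 30 ≡ 2 (mod 7)
Result: 6 + 2x^2

f · g = 6 + 2x^2


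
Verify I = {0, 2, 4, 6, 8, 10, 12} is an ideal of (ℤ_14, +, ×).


Check ideal conditions for I = {0, 2, 4, 6, 8, 10, 12} in ℤ_14:
(1) I is an additive subgroup? Yes
(2) For r ∈ ℤ_14 and a ∈ I: r·a ∈ I? Yes

Yes, I is an ideal of ℤ_14


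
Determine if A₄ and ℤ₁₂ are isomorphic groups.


Comparing A₄ and ℤ₁₂:
A₄ is non-abelian, ℤ₁₂ is abelian

No, A₄ ≇ ℤ₁₂


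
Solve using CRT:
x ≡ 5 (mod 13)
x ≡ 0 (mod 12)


m₁ = 13, m₂ = 12, gcd = 1, so CRT applies. M = m₁·m₂ = 156
Let M₁ = M/m₁ = 12, M₂ = M/m₂ = 13
Find y₁ ≡ M₁⁻¹ (mod m₁): 12⁻¹ ≡ 12 (mod 13)
Find y₂ ≡ M₂⁻¹ (mod m₂): 13⁻¹ ≡ 1 (mod 12)
x = a₁·M₁·y₁ + a₂·M₂·y₂ = 5·12·12 + 0·13·1 = 720
Reduce mod 156: x ≡ 96
Check: 96 mod 13 = 5 ✓, 96 mod 12 = 0 ✓

x ≡ 96 (mod 156)


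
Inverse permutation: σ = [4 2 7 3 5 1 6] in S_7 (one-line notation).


To find σ⁻¹, swap domain and range:
σ(1) = 4 → σ⁻¹(4) = 1
σ(2) = 2 → σ⁻¹(2) = 2
σ(3) = 7 → σ⁻¹(7) = 3
σ(4) = 3 → σ⁻¹(3) = 4
σ(5) = 5 → σ⁻¹(5) = 5
σ(6) = 1 → σ⁻¹(1) = 6
σ(7) = 6 → σ⁻¹(6) = 7

σ⁻¹ = [6 2 4 1 5 7 3]


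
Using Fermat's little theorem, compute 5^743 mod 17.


Fermat's little theorem: if p is prime and gcd(a,p)=1, then a^(p-1) ≡ 1 (mod p)
p = 17 is prime, gcd(5,17) = 1
Reduce exponent: 743 mod 16 = 7
So 5^743 ≡ 5^7 (mod 17)
5^7 mod 17 = 10

5^743 ≡ 10 (mod 17)


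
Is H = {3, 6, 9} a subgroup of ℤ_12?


Subgroup test for H = {3, 6, 9} in (ℤ_12, +):
(1) 0 ∈ H? No
(2) Closure: for all a,b ∈ H, (a+b) mod 12 ∈ H? No  [counterexample: 3 + 9 = 0 ∉ H]
(3) Inverses: for all a ∈ H, -a mod 12 ∈ H? Yes

No, H is not a subgroup of ℤ_12


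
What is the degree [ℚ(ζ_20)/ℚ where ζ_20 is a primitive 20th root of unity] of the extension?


[ℚ(ζ_n):ℚ] = deg Φ_n(x) = φ(n). Here φ(20) = 8

[ℚ(ζ_20)/ℚ where ζ_20 is a primitive 20th root of unity] = 8


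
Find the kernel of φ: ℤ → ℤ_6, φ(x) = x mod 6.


Kernel = preimage of identity
ker(φ) = {x ∈ ℤ : x ≡ 0 (mod 6)} = 6ℤ = {0, ±6, ±12, ...}

ker(φ) = 6ℤ


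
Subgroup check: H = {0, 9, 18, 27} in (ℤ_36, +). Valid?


Subgroup test for H = {0, 9, 18, 27} in (ℤ_36, +):
(1) 0 ∈ H? Yes
(2) Closure: for all a,b ∈ H, (a+b) mod 36 ∈ H? Yes
(3) Inverses: for all a ∈ H, -a mod 36 ∈ H? Yes

Yes, H is a subgroup of ℤ_36


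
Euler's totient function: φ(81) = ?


Factor n: 81 = 3^4
φ(n) = n · ∏(1 - 1/p) over distinct primes p | n
φ(81) = 81 · (1 - 1/3) = 54

φ(81) = 54


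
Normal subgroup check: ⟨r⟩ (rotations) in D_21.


H = ⟨r⟩ (rotations) in D_21
The rotation subgroup ⟨r⟩ has index 2 in D_21, so it is normal

Yes, normal subgroup


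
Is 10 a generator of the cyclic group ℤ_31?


g generates ℤ_n iff gcd(g, n) = 1
gcd(10, 31) = 1
Since gcd = 1, 10 is a generator.

Yes, 10 generates ℤ_31


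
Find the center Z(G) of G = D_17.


Z(G) = {g ∈ G | gx = xg for all x ∈ G}
For odd n, Z(D_n) = {e}: no nontrivial rotation commutes with all reflections

Z(D_17) = {e}


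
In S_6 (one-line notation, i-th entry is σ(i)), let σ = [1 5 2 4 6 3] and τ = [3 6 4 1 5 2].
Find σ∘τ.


σ∘τ: apply τ first, then σ
1 →τ 3 →σ 2
2 →τ 6 →σ 3
3 →τ 4 →σ 4
4 →τ 1 →σ 1
5 →τ 5 →σ 6
6 →τ 2 →σ 5

σ∘τ = [2 3 4 1 6 5]


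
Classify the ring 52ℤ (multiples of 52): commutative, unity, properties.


52ℤ is a commutative ring under +,× but has no multiplicative identity (1 ∉ 52ℤ); it has no zero divisors, but without unity it is not an integral domain
Commutative: Yes
Integral domain: No
Has unity: No

52ℤ (multiples of 52): Commutative=Yes, Unity=No


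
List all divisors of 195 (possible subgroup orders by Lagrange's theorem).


Lagrange's theorem: |H| divides |G|
|G| = 195
Divisors of 195: 1, 3, 5, 13, 15, 39, 65, 195

Possible subgroup orders: {1, 3, 5, 13, 15, 39, 65, 195}


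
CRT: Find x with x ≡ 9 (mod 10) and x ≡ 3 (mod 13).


m₁ = 10, m₂ = 13, gcd = 1, so CRT applies. M = m₁·m₂ = 130
Let M₁ = M/m₁ = 13, M₂ = M/m₂ = 10
Find y₁ ≡ M₁⁻¹ (mod m₁): 13⁻¹ ≡ 7 (mod 10)
Find y₂ ≡ M₂⁻¹ (mod m₂): 10⁻¹ ≡ 4 (mod 13)
x = a₁·M₁·y₁ + a₂·M₂·y₂ = 9·13·7 + 3·10·4 = 939
Reduce mod 130: x ≡ 29
Check: 29 mod 10 = 9 ✓, 29 mod 13 = 3 ✓

x ≡ 29 (mod 130)


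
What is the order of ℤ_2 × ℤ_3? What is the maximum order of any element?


|ℤ_2 × ℤ_3| = 2 × 3 = 6
Max element order = lcm(2,3) = 6
Cyclic? Yes (gcd=1)

|ℤ_2×ℤ_3| = 6, max element order = 6


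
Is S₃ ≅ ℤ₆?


Comparing S₃ and ℤ₆:
S₃ is non-abelian, ℤ₆ is abelian

No, S₃ ≇ ℤ₆


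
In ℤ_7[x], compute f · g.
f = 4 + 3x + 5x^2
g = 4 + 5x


Expand and collect like terms; reduce coefficients mod 7:
x^0: 4·4 = 16 ≡ 2 (mod 7)
x^1: 4·5 + 3·4 = 32 ≡ 4 (mod 7)
x^2: 3·5 + 5·4 = 35 ≡ 0 (mod 7)
x^3: 5·5 = 25 ≡ 4 (mod 7)
Result: 2 + 4x + 4x^3

f · g = 2 + 4x + 4x^3


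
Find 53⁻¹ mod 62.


Use the extended Euclidean algorithm to write 1 = 53·s + 62·t; then s mod 62 is the inverse.
Euclidean algorithm:
  53 = 0·62 + 53
  62 = 1·53 + 9
  53 = 5·9 + 8
  9 = 1·8 + 1
  8 = 8·1 + 0
gcd(53,62) = 1
Back-substitution gives: 53·(-7) + 62·(6) = 1
So 53⁻¹ ≡ -7 ≡ 55 (mod 62)
Check: 53 × 55 = 2915 ≡ 1 (mod 62) ✓

53⁻¹ ≡ 55 (mod 62)


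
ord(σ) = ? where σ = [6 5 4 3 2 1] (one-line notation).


Cycle decomposition: (1 6) (2 5) (3 4)
Cycle lengths: 2, 2, 2
Order = lcm(2, 2, 2) = 2

ord(σ) = 2


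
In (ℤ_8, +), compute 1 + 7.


Operation: addition mod 8
1 + 7 = (a + b) mod 8 with a = 1, b = 7

1 + 7 = 0


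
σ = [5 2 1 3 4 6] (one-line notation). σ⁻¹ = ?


To find σ⁻¹, swap domain and range:
σ(1) = 5 → σ⁻¹(5) = 1
σ(2) = 2 → σ⁻¹(2) = 2
σ(3) = 1 → σ⁻¹(1) = 3
σ(4) = 3 → σ⁻¹(3) = 4
σ(5) = 4 → σ⁻¹(4) = 5
σ(6) = 6 → σ⁻¹(6) = 6

σ⁻¹ = [3 2 4 5 1 6]


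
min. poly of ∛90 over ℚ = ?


∛90 satisfies x³ - 90 = 0, irreducible over ℚ (no rational root; 90 is not a perfect cube)

Minimal polynomial: x³ - 90


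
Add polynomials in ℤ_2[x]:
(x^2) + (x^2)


Add coefficients mod 2:
x^0: 0 + 0 = 0 (mod 2)
x^1: 0 + 0 = 0 (mod 2)
x^2: 1 + 1 = 0 (mod 2)
Result: 0

f + g = 0


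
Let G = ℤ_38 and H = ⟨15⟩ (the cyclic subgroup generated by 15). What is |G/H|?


|⟨15⟩| = n / gcd(15, 38) = 38 / 1 = 38
H is normal (ℤ_38 is abelian).
|G/H| = |G| / |H| = 38 / 38 = 1

|G/H| = 1


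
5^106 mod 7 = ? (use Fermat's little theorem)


Fermat's little theorem: if p is prime and gcd(a,p)=1, then a^(p-1) ≡ 1 (mod p)
p = 7 is prime, gcd(5,7) = 1
Reduce exponent: 106 mod 6 = 4
So 5^106 ≡ 5^4 (mod 7)
5^4 mod 7 = 2

5^106 ≡ 2 (mod 7)


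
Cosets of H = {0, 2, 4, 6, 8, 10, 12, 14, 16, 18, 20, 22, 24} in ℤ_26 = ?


H = {0, 2, 4, 6, 8, 10, 12, 14, 16, 18, 20, 22, 24}, |H| = 13
Number of cosets = |G|/|H| = 26/13 = 2
0 + H = {0, 2, 4, 6, 8, 10, 12, 14, 16, 18, 20, 22, 24}
1 + H = {1, 3, 5, 7, 9, 11, 13, 15, 17, 19, 21, 23, 25}

Cosets: 0+H={0,2,4,6,8,10,12,14,16,18,20,22,24}; 1+H={1,3,5,7,9,11,13,15,17,19,21,23,25}


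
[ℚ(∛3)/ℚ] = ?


∛3 has minimal polynomial x³ - 3 (irreducible over ℚ since 3 is not a perfect cube)

[ℚ(∛3)/ℚ] = 3


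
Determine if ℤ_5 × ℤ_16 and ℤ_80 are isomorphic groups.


Comparing ℤ_5 × ℤ_16 and ℤ_80:
gcd(5,16) = 1, so ℤ_5 × ℤ_16 ≅ ℤ_80 (CRT)

Yes, ℤ_5 × ℤ_16 ≅ ℤ_80


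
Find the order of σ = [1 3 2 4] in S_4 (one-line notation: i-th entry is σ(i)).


Cycle decomposition: (2 3)
Cycle lengths: 2
Order = lcm(2) = 2

ord(σ) = 2


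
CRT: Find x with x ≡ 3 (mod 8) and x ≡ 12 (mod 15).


m₁ = 8, m₂ = 15, gcd = 1, so CRT applies. M = m₁·m₂ = 120
Let M₁ = M/m₁ = 15, M₂ = M/m₂ = 8
Find y₁ ≡ M₁⁻¹ (mod m₁): 15⁻¹ ≡ 7 (mod 8)
Find y₂ ≡ M₂⁻¹ (mod m₂): 8⁻¹ ≡ 2 (mod 15)
x = a₁·M₁·y₁ + a₂·M₂·y₂ = 3·15·7 + 12·8·2 = 507
Reduce mod 120: x ≡ 27
Check: 27 mod 8 = 3 ✓, 27 mod 15 = 12 ✓

x ≡ 27 (mod 120)


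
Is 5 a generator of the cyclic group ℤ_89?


g generates ℤ_n iff gcd(g, n) = 1
gcd(5, 89) = 1
Since gcd = 1, 5 is a generator.

Yes, 5 generates ℤ_89


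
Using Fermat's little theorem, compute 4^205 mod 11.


Fermat's little theorem: if p is prime and gcd(a,p)=1, then a^(p-1) ≡ 1 (mod p)
p = 11 is prime, gcd(4,11) = 1
Reduce exponent: 205 mod 10 = 5
So 4^205 ≡ 4^5 (mod 11)
4^5 mod 11 = 1

4^205 ≡ 1 (mod 11)


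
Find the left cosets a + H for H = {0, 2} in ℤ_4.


H = {0, 2}, |H| = 2
Number of cosets = |G|/|H| = 4/2 = 2
0 + H = {0, 2}
1 + H = {1, 3}

Cosets: 0+H={0,2}; 1+H={1,3}


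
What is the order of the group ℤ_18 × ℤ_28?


|A × B| = |A| · |B|
|ℤ_18 × ℤ_28| = 18 × 28 = 504

|ℤ_18 × ℤ_28| = 504


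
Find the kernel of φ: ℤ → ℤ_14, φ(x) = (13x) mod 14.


Kernel = preimage of identity
ker(φ) = {x ∈ ℤ : 13x ≡ 0 (mod 14)}. gcd(13,14) = 1, so 13x ≡ 0 (mod 14) ⟺ x ≡ 0 (mod 14/1 = 14). Hence ker(φ) = 14ℤ

ker(φ) = 14ℤ


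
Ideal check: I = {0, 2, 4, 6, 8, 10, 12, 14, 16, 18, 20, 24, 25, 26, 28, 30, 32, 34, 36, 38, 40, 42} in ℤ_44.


Check ideal conditions for I = {0, 2, 4, 6, 8, 10, 12, 14, 16, 18, 20, 24, 25, 26, 28, 30, 32, 34, 36, 38, 40, 42} in ℤ_44:
(1) I is an additive subgroup? No
(2) For r ∈ ℤ_44 and a ∈ I: r·a ∈ I? No  [counterexample: r=3, a=25, r·a mod 44 = 31 ∉ I]

No, I is not an ideal of ℤ_44


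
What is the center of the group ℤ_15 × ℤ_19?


Z(G) = {g ∈ G | gx = xg for all x ∈ G}
Direct product of abelian groups is abelian, so Z(G) = G

Z(ℤ_15 × ℤ_19) = ℤ_15 × ℤ_19


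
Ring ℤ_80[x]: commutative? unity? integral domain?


ℤ_80 has zero divisors (2·40 ≡ 0), and these lift to constant zero divisors in ℤ_80[x]; so not an integral domain
Commutative: Yes
Integral domain: No
Has unity: Yes

ℤ_80[x]: Commutative=Yes, Unity=Yes


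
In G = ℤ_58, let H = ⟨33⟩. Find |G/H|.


|⟨33⟩| = n / gcd(33, 58) = 58 / 1 = 58
H is normal (ℤ_58 is abelian).
|G/H| = |G| / |H| = 58 / 58 = 1

|G/H| = 1


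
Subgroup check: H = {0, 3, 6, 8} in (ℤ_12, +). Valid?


Subgroup test for H = {0, 3, 6, 8} in (ℤ_12, +):
(1) 0 ∈ H? Yes
(2) Closure: for all a,b ∈ H, (a+b) mod 12 ∈ H? No  [counterexample: 3 + 6 = 9 ∉ H]
(3) Inverses: for all a ∈ H, -a mod 12 ∈ H? No

No, H is not a subgroup of ℤ_12


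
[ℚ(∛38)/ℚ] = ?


∛38 has minimal polynomial x³ - 38 (irreducible over ℚ since 38 is not a perfect cube)

[ℚ(∛38)/ℚ] = 3


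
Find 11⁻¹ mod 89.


Use the extended Euclidean algorithm to write 1 = 11·s + 89·t; then s mod 89 is the inverse.
Euclidean algorithm:
  11 = 0·89 + 11
  89 = 8·11 + 1
  11 = 11·1 + 0
gcd(11,89) = 1
Back-substitution gives: 11·(-8) + 89·(1) = 1
So 11⁻¹ ≡ -8 ≡ 81 (mod 89)
Check: 11 × 81 = 891 ≡ 1 (mod 89) ✓

11⁻¹ ≡ 81 (mod 89)


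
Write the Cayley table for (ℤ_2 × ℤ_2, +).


Elements: {(0,0), (0,1), (1,0), (1,1)}
Operation: componentwise addition mod (2, 2)
Entry (a, b) = ((a₁+b₁) mod 2, (a₂+b₂) mod 2)

Cayley table:
      | (0,0) | (0,1) | (1,0) | (1,1)
(0,0) | (0,0) | (0,1) | (1,0) | (1,1)
(0,1) | (0,1) | (0,0) | (1,1) | (1,0)
(1,0) | (1,0) | (1,1) | (0,0) | (0,1)
(1,1) | (1,1) | (1,0) | (0,1) | (0,0)


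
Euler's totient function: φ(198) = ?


Factor n: 198 = 2 × 3^2 × 11
φ(n) = n · ∏(1 - 1/p) over distinct primes p | n
φ(198) = 198 · (1 - 1/2) · (1 - 1/3) · (1 - 1/11) = 60

φ(198) = 60


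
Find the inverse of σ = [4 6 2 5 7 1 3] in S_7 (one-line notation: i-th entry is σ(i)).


To find σ⁻¹, swap domain and range:
σ(1) = 4 → σ⁻¹(4) = 1
σ(2) = 6 → σ⁻¹(6) = 2
σ(3) = 2 → σ⁻¹(2) = 3
σ(4) = 5 → σ⁻¹(5) = 4
σ(5) = 7 → σ⁻¹(7) = 5
σ(6) = 1 → σ⁻¹(1) = 6
σ(7) = 3 → σ⁻¹(3) = 7

σ⁻¹ = [6 3 7 1 4 2 5]


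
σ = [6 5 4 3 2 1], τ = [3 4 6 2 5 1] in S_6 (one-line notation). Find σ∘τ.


σ∘τ: apply τ first, then σ
1 →τ 3 →σ 4
2 →τ 4 →σ 3
3 →τ 6 →σ 1
4 →τ 2 →σ 5
5 →τ 5 →σ 2
6 →τ 1 →σ 6

σ∘τ = [4 3 1 5 2 6]


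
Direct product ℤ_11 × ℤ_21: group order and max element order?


|ℤ_11 × ℤ_21| = 11 × 21 = 231
Max element order = lcm(11,21) = 231
Cyclic? Yes (gcd=1)

|ℤ_11×ℤ_21| = 231, max element order = 231


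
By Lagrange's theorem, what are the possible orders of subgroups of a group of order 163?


Lagrange's theorem: |H| divides |G|
|G| = 163
Divisors of 163: 1, 163

Possible subgroup orders: {1, 163}


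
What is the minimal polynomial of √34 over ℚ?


√34 satisfies x² - 34 = 0, irreducible over ℚ since 34 is squarefree

Minimal polynomial: x² - 34


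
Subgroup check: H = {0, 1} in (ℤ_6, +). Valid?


Subgroup test for H = {0, 1} in (ℤ_6, +):
(1) 0 ∈ H? Yes
(2) Closure: for all a,b ∈ H, (a+b) mod 6 ∈ H? No  [counterexample: 1 + 1 = 2 ∉ H]
(3) Inverses: for all a ∈ H, -a mod 6 ∈ H? No

No, H is not a subgroup of ℤ_6


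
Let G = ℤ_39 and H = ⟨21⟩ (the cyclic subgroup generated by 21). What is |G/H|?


|⟨21⟩| = n / gcd(21, 39) = 39 / 3 = 13
H is normal (ℤ_39 is abelian).
|G/H| = |G| / |H| = 39 / 13 = 3

|G/H| = 3


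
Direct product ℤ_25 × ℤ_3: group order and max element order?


|ℤ_25 × ℤ_3| = 25 × 3 = 75
Max element order = lcm(25,3) = 75
Cyclic? Yes (gcd=1)

|ℤ_25×ℤ_3| = 75, max element order = 75


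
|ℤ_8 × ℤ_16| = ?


|A × B| = |A| · |B|
|ℤ_8 × ℤ_16| = 8 × 16 = 128

|ℤ_8 × ℤ_16| = 128


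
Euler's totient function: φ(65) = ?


Factor n: 65 = 5 × 13
φ(n) = n · ∏(1 - 1/p) over distinct primes p | n
φ(65) = 65 · (1 - 1/5) · (1 - 1/13) = 48

φ(65) = 48


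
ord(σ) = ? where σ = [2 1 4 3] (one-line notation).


Cycle decomposition: (1 2) (3 4)
Cycle lengths: 2, 2
Order = lcm(2, 2) = 2

ord(σ) = 2


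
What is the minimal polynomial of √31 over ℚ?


√31 satisfies x² - 31 = 0, irreducible over ℚ since 31 is squarefree

Minimal polynomial: x² - 31


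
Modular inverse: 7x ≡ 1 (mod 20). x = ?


Use the extended Euclidean algorithm to write 1 = 7·s + 20·t; then s mod 20 is the inverse.
Euclidean algorithm:
  7 = 0·20 + 7
  20 = 2·7 + 6
  7 = 1·6 + 1
  6 = 6·1 + 0
gcd(7,20) = 1
Back-substitution gives: 7·(3) + 20·(-1) = 1
So 7⁻¹ ≡ 3 ≡ 3 (mod 20)
Check: 7 × 3 = 21 ≡ 1 (mod 20) ✓

7⁻¹ ≡ 3 (mod 20)
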